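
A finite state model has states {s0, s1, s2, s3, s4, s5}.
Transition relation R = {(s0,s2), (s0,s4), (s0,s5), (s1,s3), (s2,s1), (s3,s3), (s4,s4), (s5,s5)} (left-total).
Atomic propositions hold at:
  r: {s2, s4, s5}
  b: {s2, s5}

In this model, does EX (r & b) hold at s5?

Yes

Sat(r & b) = {s2, s5}
Sat(EX (r & b)) = {s : some successor in {s2, s5}} = {s0, s5}
s5 ∈ Sat(EX (r & b)) = {s0, s5}, so the formula holds at s5.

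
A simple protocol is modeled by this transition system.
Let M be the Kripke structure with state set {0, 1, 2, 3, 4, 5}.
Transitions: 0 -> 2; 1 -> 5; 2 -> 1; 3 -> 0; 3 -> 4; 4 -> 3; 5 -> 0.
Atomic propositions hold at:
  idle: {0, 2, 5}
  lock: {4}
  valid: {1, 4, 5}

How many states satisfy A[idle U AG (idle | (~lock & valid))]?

Sat(~lock) = {0, 1, 2, 3, 5}
Sat(~lock & valid) = {1, 5}
Sat(idle | (~lock & valid)) = {0, 1, 2, 5}
AG (idle | (~lock & valid)): greatest fixpoint, start Z0 = {0, 1, 2, 5}, keep only states in Sat with every successor in Z. Already a fixed point.
Sat(AG (idle | (~lock & valid))) = {0, 1, 2, 5}
A[idle U AG (idle | (~lock & valid))]: least fixpoint, start Z0 = Sat(AG (idle | (~lock & valid))) = {0, 1, 2, 5}, add states in Sat(idle) with every successor in Z. Already a fixed point.
Sat(A[idle U AG (idle | (~lock & valid))]) = {0, 1, 2, 5}
|Sat(A[idle U AG (idle | (~lock & valid))])| = |{0, 1, 2, 5}| = 4.

4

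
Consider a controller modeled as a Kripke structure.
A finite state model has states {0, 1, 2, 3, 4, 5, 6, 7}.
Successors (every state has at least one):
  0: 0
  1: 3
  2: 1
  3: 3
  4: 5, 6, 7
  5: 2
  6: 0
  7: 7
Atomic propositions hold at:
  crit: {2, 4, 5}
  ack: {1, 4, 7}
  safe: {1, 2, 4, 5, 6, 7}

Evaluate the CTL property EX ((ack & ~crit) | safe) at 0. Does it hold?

No

Sat(~crit) = {0, 1, 3, 6, 7}
Sat(ack & ~crit) = {1, 7}
Sat((ack & ~crit) | safe) = {1, 2, 4, 5, 6, 7}
Sat(EX ((ack & ~crit) | safe)) = {s : some successor in {1, 2, 4, 5, 6, 7}} = {2, 4, 5, 7}
0 ∉ Sat(EX ((ack & ~crit) | safe)) = {2, 4, 5, 7}, so the formula does not hold at 0.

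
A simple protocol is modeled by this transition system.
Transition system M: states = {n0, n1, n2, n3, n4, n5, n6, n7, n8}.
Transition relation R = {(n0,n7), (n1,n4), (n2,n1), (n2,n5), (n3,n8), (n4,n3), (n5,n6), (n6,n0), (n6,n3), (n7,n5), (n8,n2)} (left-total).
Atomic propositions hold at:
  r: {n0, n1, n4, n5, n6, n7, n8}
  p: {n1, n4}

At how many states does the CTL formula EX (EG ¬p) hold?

8

Sat(¬p) = {n0, n2, n3, n5, n6, n7, n8}
EG ¬p: greatest fixpoint, start Z0 = {n0, n2, n3, n5, n6, n7, n8}, keep only states in Sat with some successor in Z. Already a fixed point.
Sat(EG ¬p) = {n0, n2, n3, n5, n6, n7, n8}
Sat(EX (EG ¬p)) = {s : some successor in {n0, n2, n3, n5, n6, n7, n8}} = {n0, n2, n3, n4, n5, n6, n7, n8}
|Sat(EX (EG ¬p))| = |{n0, n2, n3, n4, n5, n6, n7, n8}| = 8.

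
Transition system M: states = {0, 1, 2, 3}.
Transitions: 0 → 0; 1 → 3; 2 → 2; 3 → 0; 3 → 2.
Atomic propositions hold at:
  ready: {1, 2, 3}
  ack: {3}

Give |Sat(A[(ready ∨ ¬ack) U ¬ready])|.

Sat(¬ack) = {0, 1, 2}
Sat(ready ∨ ¬ack) = {0, 1, 2, 3}
Sat(¬ready) = {0}
A[(ready ∨ ¬ack) U ¬ready]: least fixpoint, start Z0 = Sat(¬ready) = {0}, add states in Sat(ready ∨ ¬ack) with every successor in Z. Already a fixed point.
Sat(A[(ready ∨ ¬ack) U ¬ready]) = {0}
|Sat(A[(ready ∨ ¬ack) U ¬ready])| = |{0}| = 1.

1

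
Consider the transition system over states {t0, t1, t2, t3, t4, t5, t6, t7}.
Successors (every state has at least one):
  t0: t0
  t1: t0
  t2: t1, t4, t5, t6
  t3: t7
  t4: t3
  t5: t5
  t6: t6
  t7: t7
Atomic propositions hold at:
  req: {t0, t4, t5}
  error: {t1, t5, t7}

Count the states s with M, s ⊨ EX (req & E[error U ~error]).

Sat(~error) = {t0, t2, t3, t4, t6}
E[error U ~error]: least fixpoint, start Z0 = Sat(~error) = {t0, t2, t3, t4, t6}, add states in Sat(error) with some successor in Z. Z1 = {t0, t1, t2, t3, t4, t6}; fixed.
Sat(E[error U ~error]) = {t0, t1, t2, t3, t4, t6}
Sat(req & E[error U ~error]) = {t0, t4}
Sat(EX (req & E[error U ~error])) = {s : some successor in {t0, t4}} = {t0, t1, t2}
|Sat(EX (req & E[error U ~error]))| = |{t0, t1, t2}| = 3.

3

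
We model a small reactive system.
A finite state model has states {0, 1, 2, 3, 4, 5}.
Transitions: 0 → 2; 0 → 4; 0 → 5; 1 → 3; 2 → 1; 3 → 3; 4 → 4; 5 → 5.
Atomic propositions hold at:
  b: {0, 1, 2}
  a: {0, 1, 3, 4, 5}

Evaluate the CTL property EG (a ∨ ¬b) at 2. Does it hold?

Sat(¬b) = {3, 4, 5}
Sat(a ∨ ¬b) = {0, 1, 3, 4, 5}
EG (a ∨ ¬b): greatest fixpoint, start Z0 = {0, 1, 3, 4, 5}, keep only states in Sat with some successor in Z. Already a fixed point.
Sat(EG (a ∨ ¬b)) = {0, 1, 3, 4, 5}
2 ∉ Sat(EG (a ∨ ¬b)) = {0, 1, 3, 4, 5}, so the formula does not hold at 2.

No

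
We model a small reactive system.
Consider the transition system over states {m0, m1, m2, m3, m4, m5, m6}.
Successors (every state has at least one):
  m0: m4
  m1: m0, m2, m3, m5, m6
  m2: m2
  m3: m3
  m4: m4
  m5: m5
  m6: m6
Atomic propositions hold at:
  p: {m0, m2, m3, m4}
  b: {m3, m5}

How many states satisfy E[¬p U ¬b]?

5

Sat(¬p) = {m1, m5, m6}
Sat(¬b) = {m0, m1, m2, m4, m6}
E[¬p U ¬b]: least fixpoint, start Z0 = Sat(¬b) = {m0, m1, m2, m4, m6}, add states in Sat(¬p) with some successor in Z. Already a fixed point.
Sat(E[¬p U ¬b]) = {m0, m1, m2, m4, m6}
|Sat(E[¬p U ¬b])| = |{m0, m1, m2, m4, m6}| = 5.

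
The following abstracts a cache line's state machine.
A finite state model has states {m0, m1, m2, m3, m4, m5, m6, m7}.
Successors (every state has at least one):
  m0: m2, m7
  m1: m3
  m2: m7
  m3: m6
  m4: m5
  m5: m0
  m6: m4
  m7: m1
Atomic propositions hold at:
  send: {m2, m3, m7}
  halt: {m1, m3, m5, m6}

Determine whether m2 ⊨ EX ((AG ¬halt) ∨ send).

Sat(¬halt) = {m0, m2, m4, m7}
AG ¬halt: greatest fixpoint, start Z0 = {m0, m2, m4, m7}, keep only states in Sat with every successor in Z. Z1 = {m0, m2}; Z2 = ∅; fixed.
Sat(AG ¬halt) = ∅
Sat((AG ¬halt) ∨ send) = {m2, m3, m7}
Sat(EX ((AG ¬halt) ∨ send)) = {s : some successor in {m2, m3, m7}} = {m0, m1, m2}
m2 ∈ Sat(EX ((AG ¬halt) ∨ send)) = {m0, m1, m2}, so the formula holds at m2.

Yes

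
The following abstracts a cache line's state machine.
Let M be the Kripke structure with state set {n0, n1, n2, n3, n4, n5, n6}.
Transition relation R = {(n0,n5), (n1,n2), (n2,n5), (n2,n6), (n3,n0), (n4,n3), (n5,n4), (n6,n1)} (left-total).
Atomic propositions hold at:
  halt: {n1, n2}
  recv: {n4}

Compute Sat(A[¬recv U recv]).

{n0, n3, n4, n5}

Sat(¬recv) = {n0, n1, n2, n3, n5, n6}
A[¬recv U recv]: least fixpoint, start Z0 = Sat(recv) = {n4}, add states in Sat(¬recv) with every successor in Z. Z1 = {n4, n5}; Z2 = {n0, n4, n5}; Z3 = {n0, n3, n4, n5}; fixed.
Sat(A[¬recv U recv]) = {n0, n3, n4, n5}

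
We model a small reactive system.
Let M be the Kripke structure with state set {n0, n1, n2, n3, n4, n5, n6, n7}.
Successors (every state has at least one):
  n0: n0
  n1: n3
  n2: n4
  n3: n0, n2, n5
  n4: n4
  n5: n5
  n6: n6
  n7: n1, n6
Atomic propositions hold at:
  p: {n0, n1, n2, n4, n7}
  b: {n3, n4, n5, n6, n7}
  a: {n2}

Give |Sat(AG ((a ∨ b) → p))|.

3

Sat(a ∨ b) = {n2, n3, n4, n5, n6, n7}
Sat((a ∨ b) → p) = {n0, n1, n2, n4, n7}
AG ((a ∨ b) → p): greatest fixpoint, start Z0 = {n0, n1, n2, n4, n7}, keep only states in Sat with every successor in Z. Z1 = {n0, n2, n4}; fixed.
Sat(AG ((a ∨ b) → p)) = {n0, n2, n4}
|Sat(AG ((a ∨ b) → p))| = |{n0, n2, n4}| = 3.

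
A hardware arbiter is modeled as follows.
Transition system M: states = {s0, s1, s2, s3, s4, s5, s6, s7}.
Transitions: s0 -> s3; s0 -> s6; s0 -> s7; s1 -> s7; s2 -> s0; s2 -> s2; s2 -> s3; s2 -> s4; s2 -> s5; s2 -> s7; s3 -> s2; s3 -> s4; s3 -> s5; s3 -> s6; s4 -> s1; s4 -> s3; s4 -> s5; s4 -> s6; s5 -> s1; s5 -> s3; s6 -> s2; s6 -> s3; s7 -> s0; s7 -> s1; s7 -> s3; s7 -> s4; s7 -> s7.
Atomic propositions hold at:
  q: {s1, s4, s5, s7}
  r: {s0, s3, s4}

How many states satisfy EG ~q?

4

Sat(~q) = {s0, s2, s3, s6}
EG ~q: greatest fixpoint, start Z0 = {s0, s2, s3, s6}, keep only states in Sat with some successor in Z. Already a fixed point.
Sat(EG ~q) = {s0, s2, s3, s6}
|Sat(EG ~q)| = |{s0, s2, s3, s6}| = 4.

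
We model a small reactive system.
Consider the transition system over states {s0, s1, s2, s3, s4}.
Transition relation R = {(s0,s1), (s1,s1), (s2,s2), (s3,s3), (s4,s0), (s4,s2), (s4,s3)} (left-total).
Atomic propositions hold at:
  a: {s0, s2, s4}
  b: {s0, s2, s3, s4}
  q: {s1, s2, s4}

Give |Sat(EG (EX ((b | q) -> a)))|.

Sat(b | q) = {s0, s1, s2, s3, s4}
Sat((b | q) -> a) = {s0, s2, s4}
Sat(EX ((b | q) -> a)) = {s : some successor in {s0, s2, s4}} = {s2, s4}
EG (EX ((b | q) -> a)): greatest fixpoint, start Z0 = {s2, s4}, keep only states in Sat with some successor in Z. Already a fixed point.
Sat(EG (EX ((b | q) -> a))) = {s2, s4}
|Sat(EG (EX ((b | q) -> a)))| = |{s2, s4}| = 2.

2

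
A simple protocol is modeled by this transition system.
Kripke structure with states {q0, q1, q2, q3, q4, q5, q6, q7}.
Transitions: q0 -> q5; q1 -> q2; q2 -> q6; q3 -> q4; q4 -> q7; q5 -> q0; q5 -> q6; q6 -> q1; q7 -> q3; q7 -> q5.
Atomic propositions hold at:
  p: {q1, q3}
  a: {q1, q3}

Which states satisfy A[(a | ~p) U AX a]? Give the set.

Sat(~p) = {q0, q2, q4, q5, q6, q7}
Sat(a | ~p) = {q0, q1, q2, q3, q4, q5, q6, q7}
Sat(AX a) = {s : every successor in {q1, q3}} = {q6}
A[(a | ~p) U AX a]: least fixpoint, start Z0 = Sat(AX a) = {q6}, add states in Sat(a | ~p) with every successor in Z. Z1 = {q2, q6}; Z2 = {q1, q2, q6}; fixed.
Sat(A[(a | ~p) U AX a]) = {q1, q2, q6}

{q1, q2, q6}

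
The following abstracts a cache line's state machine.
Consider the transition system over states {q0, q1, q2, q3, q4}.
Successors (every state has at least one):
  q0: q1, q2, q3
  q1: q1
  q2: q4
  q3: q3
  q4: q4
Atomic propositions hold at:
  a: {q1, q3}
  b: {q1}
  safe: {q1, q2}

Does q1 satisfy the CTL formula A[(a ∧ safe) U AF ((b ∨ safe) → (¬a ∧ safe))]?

Sat(a ∧ safe) = {q1}
Sat(b ∨ safe) = {q1, q2}
Sat(¬a) = {q0, q2, q4}
Sat(¬a ∧ safe) = {q2}
Sat((b ∨ safe) → (¬a ∧ safe)) = {q0, q2, q3, q4}
AF ((b ∨ safe) → (¬a ∧ safe)): least fixpoint, start Z0 = {q0, q2, q3, q4}, add states with every successor in Z. Already a fixed point.
Sat(AF ((b ∨ safe) → (¬a ∧ safe))) = {q0, q2, q3, q4}
A[(a ∧ safe) U AF ((b ∨ safe) → (¬a ∧ safe))]: least fixpoint, start Z0 = Sat(AF ((b ∨ safe) → (¬a ∧ safe))) = {q0, q2, q3, q4}, add states in Sat(a ∧ safe) with every successor in Z. Already a fixed point.
Sat(A[(a ∧ safe) U AF ((b ∨ safe) → (¬a ∧ safe))]) = {q0, q2, q3, q4}
q1 ∉ Sat(A[(a ∧ safe) U AF ((b ∨ safe) → (¬a ∧ safe))]) = {q0, q2, q3, q4}, so the formula does not hold at q1.

No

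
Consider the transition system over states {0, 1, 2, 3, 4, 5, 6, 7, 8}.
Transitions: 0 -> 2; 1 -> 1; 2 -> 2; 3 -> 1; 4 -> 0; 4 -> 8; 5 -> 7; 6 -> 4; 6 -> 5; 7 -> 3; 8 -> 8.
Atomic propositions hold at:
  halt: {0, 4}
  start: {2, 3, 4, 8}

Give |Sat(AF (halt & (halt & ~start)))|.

1

Sat(~start) = {0, 1, 5, 6, 7}
Sat(halt & ~start) = {0}
Sat(halt & (halt & ~start)) = {0}
AF (halt & (halt & ~start)): least fixpoint, start Z0 = {0}, add states with every successor in Z. Already a fixed point.
Sat(AF (halt & (halt & ~start))) = {0}
|Sat(AF (halt & (halt & ~start)))| = |{0}| = 1.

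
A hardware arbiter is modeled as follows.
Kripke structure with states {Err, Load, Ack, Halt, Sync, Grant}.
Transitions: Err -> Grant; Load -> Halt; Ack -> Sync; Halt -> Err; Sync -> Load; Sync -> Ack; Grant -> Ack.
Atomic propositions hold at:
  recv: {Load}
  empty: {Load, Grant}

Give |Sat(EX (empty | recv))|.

2

Sat(empty | recv) = {Load, Grant}
Sat(EX (empty | recv)) = {s : some successor in {Load, Grant}} = {Err, Sync}
|Sat(EX (empty | recv))| = |{Err, Sync}| = 2.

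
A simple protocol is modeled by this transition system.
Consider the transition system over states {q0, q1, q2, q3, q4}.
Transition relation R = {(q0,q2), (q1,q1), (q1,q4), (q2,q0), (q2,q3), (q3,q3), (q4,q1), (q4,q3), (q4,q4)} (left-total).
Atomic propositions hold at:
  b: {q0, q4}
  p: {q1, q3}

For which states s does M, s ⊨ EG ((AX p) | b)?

Sat(AX p) = {s : every successor in {q1, q3}} = {q3}
Sat((AX p) | b) = {q0, q3, q4}
EG ((AX p) | b): greatest fixpoint, start Z0 = {q0, q3, q4}, keep only states in Sat with some successor in Z. Z1 = {q3, q4}; fixed.
Sat(EG ((AX p) | b)) = {q3, q4}

{q3, q4}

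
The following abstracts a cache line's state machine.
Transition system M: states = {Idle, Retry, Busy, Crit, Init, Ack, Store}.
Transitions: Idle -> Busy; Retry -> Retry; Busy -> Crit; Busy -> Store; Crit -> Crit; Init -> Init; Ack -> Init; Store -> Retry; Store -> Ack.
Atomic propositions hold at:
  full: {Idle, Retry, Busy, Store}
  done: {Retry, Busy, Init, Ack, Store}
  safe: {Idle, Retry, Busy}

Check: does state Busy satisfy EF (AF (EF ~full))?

Sat(~full) = {Crit, Init, Ack}
EF ~full: least fixpoint, start Z0 = {Crit, Init, Ack}, add states with some successor in Z. Z1 = {Busy, Crit, Init, Ack, Store}; Z2 = {Idle, Busy, Crit, Init, Ack, Store}; fixed.
Sat(EF ~full) = {Idle, Busy, Crit, Init, Ack, Store}
AF (EF ~full): least fixpoint, start Z0 = {Idle, Busy, Crit, Init, Ack, Store}, add states with every successor in Z. Already a fixed point.
Sat(AF (EF ~full)) = {Idle, Busy, Crit, Init, Ack, Store}
EF (AF (EF ~full)): least fixpoint, start Z0 = {Idle, Busy, Crit, Init, Ack, Store}, add states with some successor in Z. Already a fixed point.
Sat(EF (AF (EF ~full))) = {Idle, Busy, Crit, Init, Ack, Store}
Busy ∈ Sat(EF (AF (EF ~full))) = {Idle, Busy, Crit, Init, Ack, Store}, so the formula holds at Busy.

Yes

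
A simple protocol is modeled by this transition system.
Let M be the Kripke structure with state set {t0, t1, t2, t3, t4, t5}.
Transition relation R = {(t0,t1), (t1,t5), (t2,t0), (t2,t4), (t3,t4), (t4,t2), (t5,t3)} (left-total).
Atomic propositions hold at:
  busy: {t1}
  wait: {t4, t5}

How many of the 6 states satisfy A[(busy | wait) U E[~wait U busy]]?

Sat(busy | wait) = {t1, t4, t5}
Sat(~wait) = {t0, t1, t2, t3}
E[~wait U busy]: least fixpoint, start Z0 = Sat(busy) = {t1}, add states in Sat(~wait) with some successor in Z. Z1 = {t0, t1}; Z2 = {t0, t1, t2}; fixed.
Sat(E[~wait U busy]) = {t0, t1, t2}
A[(busy | wait) U E[~wait U busy]]: least fixpoint, start Z0 = Sat(E[~wait U busy]) = {t0, t1, t2}, add states in Sat(busy | wait) with every successor in Z. Z1 = {t0, t1, t2, t4}; fixed.
Sat(A[(busy | wait) U E[~wait U busy]]) = {t0, t1, t2, t4}
|Sat(A[(busy | wait) U E[~wait U busy]])| = |{t0, t1, t2, t4}| = 4.

4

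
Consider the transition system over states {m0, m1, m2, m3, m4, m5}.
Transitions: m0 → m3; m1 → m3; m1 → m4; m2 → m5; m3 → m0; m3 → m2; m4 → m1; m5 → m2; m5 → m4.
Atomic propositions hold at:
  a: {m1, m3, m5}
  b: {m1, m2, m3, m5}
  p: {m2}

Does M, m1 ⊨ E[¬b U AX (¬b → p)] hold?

Sat(¬b) = {m0, m4}
Sat(¬b → p) = {m1, m2, m3, m5}
Sat(AX (¬b → p)) = {s : every successor in {m1, m2, m3, m5}} = {m0, m2, m4}
E[¬b U AX (¬b → p)]: least fixpoint, start Z0 = Sat(AX (¬b → p)) = {m0, m2, m4}, add states in Sat(¬b) with some successor in Z. Already a fixed point.
Sat(E[¬b U AX (¬b → p)]) = {m0, m2, m4}
m1 ∉ Sat(E[¬b U AX (¬b → p)]) = {m0, m2, m4}, so the formula does not hold at m1.

No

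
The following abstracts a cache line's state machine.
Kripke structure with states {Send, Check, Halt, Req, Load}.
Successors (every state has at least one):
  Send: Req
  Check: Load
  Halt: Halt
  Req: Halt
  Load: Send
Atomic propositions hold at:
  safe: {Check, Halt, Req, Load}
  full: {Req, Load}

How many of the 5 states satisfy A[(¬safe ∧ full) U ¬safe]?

Sat(¬safe) = {Send}
Sat(¬safe ∧ full) = ∅
A[(¬safe ∧ full) U ¬safe]: least fixpoint, start Z0 = Sat(¬safe) = {Send}, add states in Sat(¬safe ∧ full) with every successor in Z. Already a fixed point.
Sat(A[(¬safe ∧ full) U ¬safe]) = {Send}
|Sat(A[(¬safe ∧ full) U ¬safe])| = |{Send}| = 1.

1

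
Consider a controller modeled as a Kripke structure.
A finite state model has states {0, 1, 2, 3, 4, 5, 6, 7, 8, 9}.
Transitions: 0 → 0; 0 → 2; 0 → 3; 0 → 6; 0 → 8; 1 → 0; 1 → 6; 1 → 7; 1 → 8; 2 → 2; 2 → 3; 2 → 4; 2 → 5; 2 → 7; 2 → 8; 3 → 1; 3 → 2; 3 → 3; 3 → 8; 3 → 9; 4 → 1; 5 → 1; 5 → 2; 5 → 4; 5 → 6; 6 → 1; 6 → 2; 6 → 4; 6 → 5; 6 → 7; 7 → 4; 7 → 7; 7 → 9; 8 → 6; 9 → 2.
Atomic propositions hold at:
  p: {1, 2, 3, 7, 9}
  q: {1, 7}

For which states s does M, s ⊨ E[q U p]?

E[q U p]: least fixpoint, start Z0 = Sat(p) = {1, 2, 3, 7, 9}, add states in Sat(q) with some successor in Z. Already a fixed point.
Sat(E[q U p]) = {1, 2, 3, 7, 9}

{1, 2, 3, 7, 9}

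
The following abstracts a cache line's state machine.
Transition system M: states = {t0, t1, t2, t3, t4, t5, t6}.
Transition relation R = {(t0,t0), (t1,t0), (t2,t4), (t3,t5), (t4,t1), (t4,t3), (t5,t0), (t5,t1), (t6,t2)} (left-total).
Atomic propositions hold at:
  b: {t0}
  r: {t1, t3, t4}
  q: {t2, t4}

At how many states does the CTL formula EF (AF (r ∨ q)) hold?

Sat(r ∨ q) = {t1, t2, t3, t4}
AF (r ∨ q): least fixpoint, start Z0 = {t1, t2, t3, t4}, add states with every successor in Z. Z1 = {t1, t2, t3, t4, t6}; fixed.
Sat(AF (r ∨ q)) = {t1, t2, t3, t4, t6}
EF (AF (r ∨ q)): least fixpoint, start Z0 = {t1, t2, t3, t4, t6}, add states with some successor in Z. Z1 = {t1, t2, t3, t4, t5, t6}; fixed.
Sat(EF (AF (r ∨ q))) = {t1, t2, t3, t4, t5, t6}
|Sat(EF (AF (r ∨ q)))| = |{t1, t2, t3, t4, t5, t6}| = 6.

6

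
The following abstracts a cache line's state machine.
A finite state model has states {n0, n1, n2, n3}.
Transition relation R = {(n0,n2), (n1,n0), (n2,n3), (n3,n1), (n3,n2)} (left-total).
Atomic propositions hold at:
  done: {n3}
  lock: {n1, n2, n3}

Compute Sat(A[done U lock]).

A[done U lock]: least fixpoint, start Z0 = Sat(lock) = {n1, n2, n3}, add states in Sat(done) with every successor in Z. Already a fixed point.
Sat(A[done U lock]) = {n1, n2, n3}

{n1, n2, n3}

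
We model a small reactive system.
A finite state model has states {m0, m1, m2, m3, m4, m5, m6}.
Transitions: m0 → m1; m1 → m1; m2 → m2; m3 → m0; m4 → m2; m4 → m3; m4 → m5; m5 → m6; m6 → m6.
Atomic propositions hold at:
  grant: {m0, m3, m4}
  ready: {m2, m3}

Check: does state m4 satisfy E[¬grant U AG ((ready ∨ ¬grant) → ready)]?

No

Sat(¬grant) = {m1, m2, m5, m6}
Sat(ready ∨ ¬grant) = {m1, m2, m3, m5, m6}
Sat((ready ∨ ¬grant) → ready) = {m0, m2, m3, m4}
AG ((ready ∨ ¬grant) → ready): greatest fixpoint, start Z0 = {m0, m2, m3, m4}, keep only states in Sat with every successor in Z. Z1 = {m2, m3}; Z2 = {m2}; fixed.
Sat(AG ((ready ∨ ¬grant) → ready)) = {m2}
E[¬grant U AG ((ready ∨ ¬grant) → ready)]: least fixpoint, start Z0 = Sat(AG ((ready ∨ ¬grant) → ready)) = {m2}, add states in Sat(¬grant) with some successor in Z. Already a fixed point.
Sat(E[¬grant U AG ((ready ∨ ¬grant) → ready)]) = {m2}
m4 ∉ Sat(E[¬grant U AG ((ready ∨ ¬grant) → ready)]) = {m2}, so the formula does not hold at m4.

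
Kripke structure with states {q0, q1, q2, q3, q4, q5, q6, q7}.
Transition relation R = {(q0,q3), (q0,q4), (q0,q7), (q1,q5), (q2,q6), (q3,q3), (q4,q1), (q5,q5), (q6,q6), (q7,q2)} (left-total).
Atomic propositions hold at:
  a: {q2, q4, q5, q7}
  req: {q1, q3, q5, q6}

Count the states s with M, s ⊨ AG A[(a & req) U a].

1

Sat(a & req) = {q5}
A[(a & req) U a]: least fixpoint, start Z0 = Sat(a) = {q2, q4, q5, q7}, add states in Sat(a & req) with every successor in Z. Already a fixed point.
Sat(A[(a & req) U a]) = {q2, q4, q5, q7}
AG A[(a & req) U a]: greatest fixpoint, start Z0 = {q2, q4, q5, q7}, keep only states in Sat with every successor in Z. Z1 = {q5, q7}; Z2 = {q5}; fixed.
Sat(AG A[(a & req) U a]) = {q5}
|Sat(AG A[(a & req) U a])| = |{q5}| = 1.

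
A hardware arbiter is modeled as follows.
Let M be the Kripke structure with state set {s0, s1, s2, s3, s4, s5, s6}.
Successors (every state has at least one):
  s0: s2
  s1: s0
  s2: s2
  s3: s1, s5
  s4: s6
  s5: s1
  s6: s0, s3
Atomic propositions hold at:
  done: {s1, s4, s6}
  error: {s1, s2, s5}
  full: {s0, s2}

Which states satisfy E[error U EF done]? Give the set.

EF done: least fixpoint, start Z0 = {s1, s4, s6}, add states with some successor in Z. Z1 = {s1, s3, s4, s5, s6}; fixed.
Sat(EF done) = {s1, s3, s4, s5, s6}
E[error U EF done]: least fixpoint, start Z0 = Sat(EF done) = {s1, s3, s4, s5, s6}, add states in Sat(error) with some successor in Z. Already a fixed point.
Sat(E[error U EF done]) = {s1, s3, s4, s5, s6}

{s1, s3, s4, s5, s6}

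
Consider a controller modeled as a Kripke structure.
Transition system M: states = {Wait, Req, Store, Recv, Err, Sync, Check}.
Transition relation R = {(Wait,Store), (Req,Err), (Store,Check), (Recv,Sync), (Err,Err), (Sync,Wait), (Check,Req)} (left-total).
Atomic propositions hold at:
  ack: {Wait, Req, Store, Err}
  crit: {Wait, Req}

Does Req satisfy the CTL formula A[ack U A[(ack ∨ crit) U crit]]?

Sat(ack ∨ crit) = {Wait, Req, Store, Err}
A[(ack ∨ crit) U crit]: least fixpoint, start Z0 = Sat(crit) = {Wait, Req}, add states in Sat(ack ∨ crit) with every successor in Z. Already a fixed point.
Sat(A[(ack ∨ crit) U crit]) = {Wait, Req}
A[ack U A[(ack ∨ crit) U crit]]: least fixpoint, start Z0 = Sat(A[(ack ∨ crit) U crit]) = {Wait, Req}, add states in Sat(ack) with every successor in Z. Already a fixed point.
Sat(A[ack U A[(ack ∨ crit) U crit]]) = {Wait, Req}
Req ∈ Sat(A[ack U A[(ack ∨ crit) U crit]]) = {Wait, Req}, so the formula holds at Req.

Yes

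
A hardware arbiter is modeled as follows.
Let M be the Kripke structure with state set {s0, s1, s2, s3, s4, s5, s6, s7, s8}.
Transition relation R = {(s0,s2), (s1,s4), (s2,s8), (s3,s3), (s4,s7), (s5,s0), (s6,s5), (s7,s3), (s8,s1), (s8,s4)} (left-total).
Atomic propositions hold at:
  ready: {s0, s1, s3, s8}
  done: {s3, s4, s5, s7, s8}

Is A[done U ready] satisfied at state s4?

Yes

A[done U ready]: least fixpoint, start Z0 = Sat(ready) = {s0, s1, s3, s8}, add states in Sat(done) with every successor in Z. Z1 = {s0, s1, s3, s5, s7, s8}; Z2 = {s0, s1, s3, s4, s5, s7, s8}; fixed.
Sat(A[done U ready]) = {s0, s1, s3, s4, s5, s7, s8}
s4 ∈ Sat(A[done U ready]) = {s0, s1, s3, s4, s5, s7, s8}, so the formula holds at s4.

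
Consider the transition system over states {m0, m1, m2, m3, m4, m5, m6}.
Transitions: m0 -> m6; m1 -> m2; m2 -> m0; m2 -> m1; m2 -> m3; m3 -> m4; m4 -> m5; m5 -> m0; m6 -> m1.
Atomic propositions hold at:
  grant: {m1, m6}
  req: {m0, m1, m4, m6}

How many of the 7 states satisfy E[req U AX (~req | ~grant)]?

6

Sat(~req) = {m2, m3, m5}
Sat(~grant) = {m0, m2, m3, m4, m5}
Sat(~req | ~grant) = {m0, m2, m3, m4, m5}
Sat(AX (~req | ~grant)) = {s : every successor in {m0, m2, m3, m4, m5}} = {m1, m3, m4, m5}
E[req U AX (~req | ~grant)]: least fixpoint, start Z0 = Sat(AX (~req | ~grant)) = {m1, m3, m4, m5}, add states in Sat(req) with some successor in Z. Z1 = {m1, m3, m4, m5, m6}; Z2 = {m0, m1, m3, m4, m5, m6}; fixed.
Sat(E[req U AX (~req | ~grant)]) = {m0, m1, m3, m4, m5, m6}
|Sat(E[req U AX (~req | ~grant)])| = |{m0, m1, m3, m4, m5, m6}| = 6.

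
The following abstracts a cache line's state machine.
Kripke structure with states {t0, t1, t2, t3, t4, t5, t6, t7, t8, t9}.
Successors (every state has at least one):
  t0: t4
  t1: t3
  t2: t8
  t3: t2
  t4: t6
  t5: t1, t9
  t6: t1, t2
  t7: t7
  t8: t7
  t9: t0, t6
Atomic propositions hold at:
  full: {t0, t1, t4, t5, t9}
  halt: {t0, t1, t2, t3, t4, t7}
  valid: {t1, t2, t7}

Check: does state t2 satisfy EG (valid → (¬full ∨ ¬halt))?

Yes

Sat(¬full) = {t2, t3, t6, t7, t8}
Sat(¬halt) = {t5, t6, t8, t9}
Sat(¬full ∨ ¬halt) = {t2, t3, t5, t6, t7, t8, t9}
Sat(valid → (¬full ∨ ¬halt)) = {t0, t2, t3, t4, t5, t6, t7, t8, t9}
EG (valid → (¬full ∨ ¬halt)): greatest fixpoint, start Z0 = {t0, t2, t3, t4, t5, t6, t7, t8, t9}, keep only states in Sat with some successor in Z. Already a fixed point.
Sat(EG (valid → (¬full ∨ ¬halt))) = {t0, t2, t3, t4, t5, t6, t7, t8, t9}
t2 ∈ Sat(EG (valid → (¬full ∨ ¬halt))) = {t0, t2, t3, t4, t5, t6, t7, t8, t9}, so the formula holds at t2.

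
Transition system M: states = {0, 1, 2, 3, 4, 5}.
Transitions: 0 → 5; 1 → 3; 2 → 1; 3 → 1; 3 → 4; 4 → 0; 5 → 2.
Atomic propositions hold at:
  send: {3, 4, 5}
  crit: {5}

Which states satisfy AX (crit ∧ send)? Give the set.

{0}

Sat(crit ∧ send) = {5}
Sat(AX (crit ∧ send)) = {s : every successor in {5}} = {0}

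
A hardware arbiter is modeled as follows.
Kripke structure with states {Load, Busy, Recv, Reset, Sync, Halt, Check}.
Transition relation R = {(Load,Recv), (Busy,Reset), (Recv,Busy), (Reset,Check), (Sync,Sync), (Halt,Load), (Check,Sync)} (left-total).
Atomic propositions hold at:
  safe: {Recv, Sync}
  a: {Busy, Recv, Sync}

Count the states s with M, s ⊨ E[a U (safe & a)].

Sat(safe & a) = {Recv, Sync}
E[a U (safe & a)]: least fixpoint, start Z0 = Sat((safe & a)) = {Recv, Sync}, add states in Sat(a) with some successor in Z. Already a fixed point.
Sat(E[a U (safe & a)]) = {Recv, Sync}
|Sat(E[a U (safe & a)])| = |{Recv, Sync}| = 2.

2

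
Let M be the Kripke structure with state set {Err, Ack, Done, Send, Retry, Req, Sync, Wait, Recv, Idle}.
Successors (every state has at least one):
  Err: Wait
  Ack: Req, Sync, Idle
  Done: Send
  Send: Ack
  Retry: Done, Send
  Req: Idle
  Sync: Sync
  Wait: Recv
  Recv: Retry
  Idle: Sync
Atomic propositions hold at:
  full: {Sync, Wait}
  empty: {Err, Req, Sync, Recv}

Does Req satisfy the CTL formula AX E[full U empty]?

E[full U empty]: least fixpoint, start Z0 = Sat(empty) = {Err, Req, Sync, Recv}, add states in Sat(full) with some successor in Z. Z1 = {Err, Req, Sync, Wait, Recv}; fixed.
Sat(E[full U empty]) = {Err, Req, Sync, Wait, Recv}
Sat(AX E[full U empty]) = {s : every successor in {Err, Req, Sync, Wait, Recv}} = {Err, Sync, Wait, Idle}
Req ∉ Sat(AX E[full U empty]) = {Err, Sync, Wait, Idle}, so the formula does not hold at Req.

No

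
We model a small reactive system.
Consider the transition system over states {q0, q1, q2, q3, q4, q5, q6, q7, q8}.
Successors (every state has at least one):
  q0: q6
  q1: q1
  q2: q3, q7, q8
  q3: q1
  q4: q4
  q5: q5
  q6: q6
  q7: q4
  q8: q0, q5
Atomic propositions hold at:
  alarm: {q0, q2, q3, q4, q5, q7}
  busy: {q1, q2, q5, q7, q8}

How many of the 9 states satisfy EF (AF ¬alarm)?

6

Sat(¬alarm) = {q1, q6, q8}
AF ¬alarm: least fixpoint, start Z0 = {q1, q6, q8}, add states with every successor in Z. Z1 = {q0, q1, q3, q6, q8}; fixed.
Sat(AF ¬alarm) = {q0, q1, q3, q6, q8}
EF (AF ¬alarm): least fixpoint, start Z0 = {q0, q1, q3, q6, q8}, add states with some successor in Z. Z1 = {q0, q1, q2, q3, q6, q8}; fixed.
Sat(EF (AF ¬alarm)) = {q0, q1, q2, q3, q6, q8}
|Sat(EF (AF ¬alarm))| = |{q0, q1, q2, q3, q6, q8}| = 6.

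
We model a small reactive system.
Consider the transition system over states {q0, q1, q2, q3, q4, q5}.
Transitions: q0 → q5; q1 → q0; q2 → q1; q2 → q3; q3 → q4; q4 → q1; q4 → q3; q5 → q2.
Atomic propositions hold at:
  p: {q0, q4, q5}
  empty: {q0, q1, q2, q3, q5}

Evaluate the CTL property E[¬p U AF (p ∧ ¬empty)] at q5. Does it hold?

Sat(¬p) = {q1, q2, q3}
Sat(¬empty) = {q4}
Sat(p ∧ ¬empty) = {q4}
AF (p ∧ ¬empty): least fixpoint, start Z0 = {q4}, add states with every successor in Z. Z1 = {q3, q4}; fixed.
Sat(AF (p ∧ ¬empty)) = {q3, q4}
E[¬p U AF (p ∧ ¬empty)]: least fixpoint, start Z0 = Sat(AF (p ∧ ¬empty)) = {q3, q4}, add states in Sat(¬p) with some successor in Z. Z1 = {q2, q3, q4}; fixed.
Sat(E[¬p U AF (p ∧ ¬empty)]) = {q2, q3, q4}
q5 ∉ Sat(E[¬p U AF (p ∧ ¬empty)]) = {q2, q3, q4}, so the formula does not hold at q5.

No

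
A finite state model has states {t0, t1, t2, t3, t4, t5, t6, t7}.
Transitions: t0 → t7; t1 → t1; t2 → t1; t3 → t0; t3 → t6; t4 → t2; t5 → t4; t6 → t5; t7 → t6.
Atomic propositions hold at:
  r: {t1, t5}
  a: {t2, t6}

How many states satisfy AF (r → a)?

7

Sat(r → a) = {t0, t2, t3, t4, t6, t7}
AF (r → a): least fixpoint, start Z0 = {t0, t2, t3, t4, t6, t7}, add states with every successor in Z. Z1 = {t0, t2, t3, t4, t5, t6, t7}; fixed.
Sat(AF (r → a)) = {t0, t2, t3, t4, t5, t6, t7}
|Sat(AF (r → a))| = |{t0, t2, t3, t4, t5, t6, t7}| = 7.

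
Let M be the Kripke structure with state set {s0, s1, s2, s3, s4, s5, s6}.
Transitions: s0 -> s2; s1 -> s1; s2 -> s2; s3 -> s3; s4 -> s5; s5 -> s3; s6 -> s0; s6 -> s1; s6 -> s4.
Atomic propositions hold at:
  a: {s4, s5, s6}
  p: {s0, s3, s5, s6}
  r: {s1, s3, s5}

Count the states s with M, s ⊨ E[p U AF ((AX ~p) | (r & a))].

Sat(~p) = {s1, s2, s4}
Sat(AX ~p) = {s : every successor in {s1, s2, s4}} = {s0, s1, s2}
Sat(r & a) = {s5}
Sat((AX ~p) | (r & a)) = {s0, s1, s2, s5}
AF ((AX ~p) | (r & a)): least fixpoint, start Z0 = {s0, s1, s2, s5}, add states with every successor in Z. Z1 = {s0, s1, s2, s4, s5}; Z2 = {s0, s1, s2, s4, s5, s6}; fixed.
Sat(AF ((AX ~p) | (r & a))) = {s0, s1, s2, s4, s5, s6}
E[p U AF ((AX ~p) | (r & a))]: least fixpoint, start Z0 = Sat(AF ((AX ~p) | (r & a))) = {s0, s1, s2, s4, s5, s6}, add states in Sat(p) with some successor in Z. Already a fixed point.
Sat(E[p U AF ((AX ~p) | (r & a))]) = {s0, s1, s2, s4, s5, s6}
|Sat(E[p U AF ((AX ~p) | (r & a))])| = |{s0, s1, s2, s4, s5, s6}| = 6.

6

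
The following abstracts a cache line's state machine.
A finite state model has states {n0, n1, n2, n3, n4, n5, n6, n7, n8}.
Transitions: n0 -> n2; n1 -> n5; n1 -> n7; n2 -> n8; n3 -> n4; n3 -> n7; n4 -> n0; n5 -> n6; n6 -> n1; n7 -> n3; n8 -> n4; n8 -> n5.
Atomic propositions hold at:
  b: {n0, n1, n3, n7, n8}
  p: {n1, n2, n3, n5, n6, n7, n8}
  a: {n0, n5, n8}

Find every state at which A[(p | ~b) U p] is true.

{n1, n2, n3, n5, n6, n7, n8}

Sat(~b) = {n2, n4, n5, n6}
Sat(p | ~b) = {n1, n2, n3, n4, n5, n6, n7, n8}
A[(p | ~b) U p]: least fixpoint, start Z0 = Sat(p) = {n1, n2, n3, n5, n6, n7, n8}, add states in Sat(p | ~b) with every successor in Z. Already a fixed point.
Sat(A[(p | ~b) U p]) = {n1, n2, n3, n5, n6, n7, n8}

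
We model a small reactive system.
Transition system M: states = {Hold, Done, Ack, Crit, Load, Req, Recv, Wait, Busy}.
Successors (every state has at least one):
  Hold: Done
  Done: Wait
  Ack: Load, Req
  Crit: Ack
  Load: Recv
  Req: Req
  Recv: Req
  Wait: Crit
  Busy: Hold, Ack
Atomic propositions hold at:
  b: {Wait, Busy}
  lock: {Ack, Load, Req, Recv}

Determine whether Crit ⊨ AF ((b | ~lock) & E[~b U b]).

No

Sat(~lock) = {Hold, Done, Crit, Wait, Busy}
Sat(b | ~lock) = {Hold, Done, Crit, Wait, Busy}
Sat(~b) = {Hold, Done, Ack, Crit, Load, Req, Recv}
E[~b U b]: least fixpoint, start Z0 = Sat(b) = {Wait, Busy}, add states in Sat(~b) with some successor in Z. Z1 = {Done, Wait, Busy}; Z2 = {Hold, Done, Wait, Busy}; fixed.
Sat(E[~b U b]) = {Hold, Done, Wait, Busy}
Sat((b | ~lock) & E[~b U b]) = {Hold, Done, Wait, Busy}
AF ((b | ~lock) & E[~b U b]): least fixpoint, start Z0 = {Hold, Done, Wait, Busy}, add states with every successor in Z. Already a fixed point.
Sat(AF ((b | ~lock) & E[~b U b])) = {Hold, Done, Wait, Busy}
Crit ∉ Sat(AF ((b | ~lock) & E[~b U b])) = {Hold, Done, Wait, Busy}, so the formula does not hold at Crit.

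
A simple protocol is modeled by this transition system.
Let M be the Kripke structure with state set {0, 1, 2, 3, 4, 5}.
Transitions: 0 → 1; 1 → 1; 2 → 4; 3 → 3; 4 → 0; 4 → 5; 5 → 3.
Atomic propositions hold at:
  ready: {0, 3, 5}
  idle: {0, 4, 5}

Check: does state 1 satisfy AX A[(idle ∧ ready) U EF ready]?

No

Sat(idle ∧ ready) = {0, 5}
EF ready: least fixpoint, start Z0 = {0, 3, 5}, add states with some successor in Z. Z1 = {0, 3, 4, 5}; Z2 = {0, 2, 3, 4, 5}; fixed.
Sat(EF ready) = {0, 2, 3, 4, 5}
A[(idle ∧ ready) U EF ready]: least fixpoint, start Z0 = Sat(EF ready) = {0, 2, 3, 4, 5}, add states in Sat(idle ∧ ready) with every successor in Z. Already a fixed point.
Sat(A[(idle ∧ ready) U EF ready]) = {0, 2, 3, 4, 5}
Sat(AX A[(idle ∧ ready) U EF ready]) = {s : every successor in {0, 2, 3, 4, 5}} = {2, 3, 4, 5}
1 ∉ Sat(AX A[(idle ∧ ready) U EF ready]) = {2, 3, 4, 5}, so the formula does not hold at 1.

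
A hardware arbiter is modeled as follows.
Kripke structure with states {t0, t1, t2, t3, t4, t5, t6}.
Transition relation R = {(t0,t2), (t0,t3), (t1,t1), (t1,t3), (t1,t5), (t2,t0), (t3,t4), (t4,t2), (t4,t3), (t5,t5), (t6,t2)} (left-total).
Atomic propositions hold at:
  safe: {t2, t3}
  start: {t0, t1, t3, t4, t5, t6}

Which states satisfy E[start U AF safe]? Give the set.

AF safe: least fixpoint, start Z0 = {t2, t3}, add states with every successor in Z. Z1 = {t0, t2, t3, t4, t6}; fixed.
Sat(AF safe) = {t0, t2, t3, t4, t6}
E[start U AF safe]: least fixpoint, start Z0 = Sat(AF safe) = {t0, t2, t3, t4, t6}, add states in Sat(start) with some successor in Z. Z1 = {t0, t1, t2, t3, t4, t6}; fixed.
Sat(E[start U AF safe]) = {t0, t1, t2, t3, t4, t6}

{t0, t1, t2, t3, t4, t6}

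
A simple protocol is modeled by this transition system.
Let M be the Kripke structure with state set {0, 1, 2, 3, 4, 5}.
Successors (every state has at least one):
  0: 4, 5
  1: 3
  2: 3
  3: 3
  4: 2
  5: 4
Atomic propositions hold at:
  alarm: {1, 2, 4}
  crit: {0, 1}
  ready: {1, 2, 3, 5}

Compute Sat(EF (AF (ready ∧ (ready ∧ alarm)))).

Sat(ready ∧ alarm) = {1, 2}
Sat(ready ∧ (ready ∧ alarm)) = {1, 2}
AF (ready ∧ (ready ∧ alarm)): least fixpoint, start Z0 = {1, 2}, add states with every successor in Z. Z1 = {1, 2, 4}; Z2 = {1, 2, 4, 5}; Z3 = {0, 1, 2, 4, 5}; fixed.
Sat(AF (ready ∧ (ready ∧ alarm))) = {0, 1, 2, 4, 5}
EF (AF (ready ∧ (ready ∧ alarm))): least fixpoint, start Z0 = {0, 1, 2, 4, 5}, add states with some successor in Z. Already a fixed point.
Sat(EF (AF (ready ∧ (ready ∧ alarm)))) = {0, 1, 2, 4, 5}

{0, 1, 2, 4, 5}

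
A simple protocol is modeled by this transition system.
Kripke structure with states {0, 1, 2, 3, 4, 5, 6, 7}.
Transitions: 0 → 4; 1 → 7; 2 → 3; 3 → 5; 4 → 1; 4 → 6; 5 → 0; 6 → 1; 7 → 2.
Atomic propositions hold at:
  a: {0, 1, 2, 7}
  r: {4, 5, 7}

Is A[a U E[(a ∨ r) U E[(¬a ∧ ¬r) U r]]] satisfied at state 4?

Yes

Sat(a ∨ r) = {0, 1, 2, 4, 5, 7}
Sat(¬a) = {3, 4, 5, 6}
Sat(¬r) = {0, 1, 2, 3, 6}
Sat(¬a ∧ ¬r) = {3, 6}
E[(¬a ∧ ¬r) U r]: least fixpoint, start Z0 = Sat(r) = {4, 5, 7}, add states in Sat(¬a ∧ ¬r) with some successor in Z. Z1 = {3, 4, 5, 7}; fixed.
Sat(E[(¬a ∧ ¬r) U r]) = {3, 4, 5, 7}
E[(a ∨ r) U E[(¬a ∧ ¬r) U r]]: least fixpoint, start Z0 = Sat(E[(¬a ∧ ¬r) U r]) = {3, 4, 5, 7}, add states in Sat(a ∨ r) with some successor in Z. Z1 = {0, 1, 2, 3, 4, 5, 7}; fixed.
Sat(E[(a ∨ r) U E[(¬a ∧ ¬r) U r]]) = {0, 1, 2, 3, 4, 5, 7}
A[a U E[(a ∨ r) U E[(¬a ∧ ¬r) U r]]]: least fixpoint, start Z0 = Sat(E[(a ∨ r) U E[(¬a ∧ ¬r) U r]]) = {0, 1, 2, 3, 4, 5, 7}, add states in Sat(a) with every successor in Z. Already a fixed point.
Sat(A[a U E[(a ∨ r) U E[(¬a ∧ ¬r) U r]]]) = {0, 1, 2, 3, 4, 5, 7}
4 ∈ Sat(A[a U E[(a ∨ r) U E[(¬a ∧ ¬r) U r]]]) = {0, 1, 2, 3, 4, 5, 7}, so the formula holds at 4.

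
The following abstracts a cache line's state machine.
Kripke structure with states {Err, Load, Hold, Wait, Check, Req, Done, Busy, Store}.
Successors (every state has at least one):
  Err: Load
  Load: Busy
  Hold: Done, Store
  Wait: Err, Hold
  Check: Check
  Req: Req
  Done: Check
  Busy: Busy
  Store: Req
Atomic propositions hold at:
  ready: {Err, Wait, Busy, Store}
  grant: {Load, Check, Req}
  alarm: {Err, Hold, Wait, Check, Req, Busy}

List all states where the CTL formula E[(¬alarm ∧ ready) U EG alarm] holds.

Sat(¬alarm) = {Load, Done, Store}
Sat(¬alarm ∧ ready) = {Store}
EG alarm: greatest fixpoint, start Z0 = {Err, Hold, Wait, Check, Req, Busy}, keep only states in Sat with some successor in Z. Z1 = {Wait, Check, Req, Busy}; Z2 = {Check, Req, Busy}; fixed.
Sat(EG alarm) = {Check, Req, Busy}
E[(¬alarm ∧ ready) U EG alarm]: least fixpoint, start Z0 = Sat(EG alarm) = {Check, Req, Busy}, add states in Sat(¬alarm ∧ ready) with some successor in Z. Z1 = {Check, Req, Busy, Store}; fixed.
Sat(E[(¬alarm ∧ ready) U EG alarm]) = {Check, Req, Busy, Store}

{Check, Req, Busy, Store}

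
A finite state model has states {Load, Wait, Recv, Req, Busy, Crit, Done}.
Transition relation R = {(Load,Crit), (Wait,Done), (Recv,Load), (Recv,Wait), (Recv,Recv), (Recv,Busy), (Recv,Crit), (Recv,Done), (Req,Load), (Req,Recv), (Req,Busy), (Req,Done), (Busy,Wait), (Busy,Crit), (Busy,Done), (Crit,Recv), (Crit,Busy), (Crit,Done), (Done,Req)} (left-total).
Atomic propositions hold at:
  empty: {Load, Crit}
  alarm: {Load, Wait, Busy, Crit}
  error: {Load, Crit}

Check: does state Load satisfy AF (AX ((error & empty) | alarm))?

Sat(error & empty) = {Load, Crit}
Sat((error & empty) | alarm) = {Load, Wait, Busy, Crit}
Sat(AX ((error & empty) | alarm)) = {s : every successor in {Load, Wait, Busy, Crit}} = {Load}
AF (AX ((error & empty) | alarm)): least fixpoint, start Z0 = {Load}, add states with every successor in Z. Already a fixed point.
Sat(AF (AX ((error & empty) | alarm))) = {Load}
Load ∈ Sat(AF (AX ((error & empty) | alarm))) = {Load}, so the formula holds at Load.

Yes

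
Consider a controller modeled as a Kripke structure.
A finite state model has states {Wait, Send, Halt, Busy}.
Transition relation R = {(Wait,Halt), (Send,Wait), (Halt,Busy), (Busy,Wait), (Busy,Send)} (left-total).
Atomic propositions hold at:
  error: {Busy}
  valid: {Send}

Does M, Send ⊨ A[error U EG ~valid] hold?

Sat(~valid) = {Wait, Halt, Busy}
EG ~valid: greatest fixpoint, start Z0 = {Wait, Halt, Busy}, keep only states in Sat with some successor in Z. Already a fixed point.
Sat(EG ~valid) = {Wait, Halt, Busy}
A[error U EG ~valid]: least fixpoint, start Z0 = Sat(EG ~valid) = {Wait, Halt, Busy}, add states in Sat(error) with every successor in Z. Already a fixed point.
Sat(A[error U EG ~valid]) = {Wait, Halt, Busy}
Send ∉ Sat(A[error U EG ~valid]) = {Wait, Halt, Busy}, so the formula does not hold at Send.

No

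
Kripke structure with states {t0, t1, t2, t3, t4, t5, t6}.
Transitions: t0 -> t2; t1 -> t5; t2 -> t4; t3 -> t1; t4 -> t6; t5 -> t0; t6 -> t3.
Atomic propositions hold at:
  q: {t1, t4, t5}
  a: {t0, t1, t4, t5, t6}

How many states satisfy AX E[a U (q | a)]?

Sat(q | a) = {t0, t1, t4, t5, t6}
E[a U (q | a)]: least fixpoint, start Z0 = Sat((q | a)) = {t0, t1, t4, t5, t6}, add states in Sat(a) with some successor in Z. Already a fixed point.
Sat(E[a U (q | a)]) = {t0, t1, t4, t5, t6}
Sat(AX E[a U (q | a)]) = {s : every successor in {t0, t1, t4, t5, t6}} = {t1, t2, t3, t4, t5}
|Sat(AX E[a U (q | a)])| = |{t1, t2, t3, t4, t5}| = 5.

5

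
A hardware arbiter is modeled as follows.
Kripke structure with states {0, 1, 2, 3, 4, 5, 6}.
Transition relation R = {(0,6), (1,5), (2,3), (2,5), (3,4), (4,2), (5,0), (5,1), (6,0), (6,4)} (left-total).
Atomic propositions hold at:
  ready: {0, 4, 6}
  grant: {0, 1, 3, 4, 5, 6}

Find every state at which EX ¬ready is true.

Sat(¬ready) = {1, 2, 3, 5}
Sat(EX ¬ready) = {s : some successor in {1, 2, 3, 5}} = {1, 2, 4, 5}

{1, 2, 4, 5}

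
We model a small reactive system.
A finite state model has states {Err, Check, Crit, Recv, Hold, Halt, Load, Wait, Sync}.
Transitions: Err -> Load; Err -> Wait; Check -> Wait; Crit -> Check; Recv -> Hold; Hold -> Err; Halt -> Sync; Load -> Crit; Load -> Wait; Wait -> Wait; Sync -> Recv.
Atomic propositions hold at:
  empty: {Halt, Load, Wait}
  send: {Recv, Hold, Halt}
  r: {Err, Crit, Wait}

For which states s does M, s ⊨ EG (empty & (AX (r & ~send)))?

{Load, Wait}

Sat(~send) = {Err, Check, Crit, Load, Wait, Sync}
Sat(r & ~send) = {Err, Crit, Wait}
Sat(AX (r & ~send)) = {s : every successor in {Err, Crit, Wait}} = {Check, Hold, Load, Wait}
Sat(empty & (AX (r & ~send))) = {Load, Wait}
EG (empty & (AX (r & ~send))): greatest fixpoint, start Z0 = {Load, Wait}, keep only states in Sat with some successor in Z. Already a fixed point.
Sat(EG (empty & (AX (r & ~send)))) = {Load, Wait}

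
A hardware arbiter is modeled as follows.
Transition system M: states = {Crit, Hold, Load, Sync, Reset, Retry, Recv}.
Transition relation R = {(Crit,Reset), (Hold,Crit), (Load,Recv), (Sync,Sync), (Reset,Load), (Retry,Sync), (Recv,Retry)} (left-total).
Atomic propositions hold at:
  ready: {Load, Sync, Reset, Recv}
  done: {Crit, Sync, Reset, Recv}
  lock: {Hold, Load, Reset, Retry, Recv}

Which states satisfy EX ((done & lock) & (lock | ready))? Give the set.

Sat(done & lock) = {Reset, Recv}
Sat(lock | ready) = {Hold, Load, Sync, Reset, Retry, Recv}
Sat((done & lock) & (lock | ready)) = {Reset, Recv}
Sat(EX ((done & lock) & (lock | ready))) = {s : some successor in {Reset, Recv}} = {Crit, Load}

{Crit, Load}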